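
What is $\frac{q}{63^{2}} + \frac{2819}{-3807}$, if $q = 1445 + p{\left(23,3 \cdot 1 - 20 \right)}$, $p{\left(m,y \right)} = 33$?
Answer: $- \frac{68665}{186543} \approx -0.36809$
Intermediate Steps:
$q = 1478$ ($q = 1445 + 33 = 1478$)
$\frac{q}{63^{2}} + \frac{2819}{-3807} = \frac{1478}{63^{2}} + \frac{2819}{-3807} = \frac{1478}{3969} + 2819 \left(- \frac{1}{3807}\right) = 1478 \cdot \frac{1}{3969} - \frac{2819}{3807} = \frac{1478}{3969} - \frac{2819}{3807} = - \frac{68665}{186543}$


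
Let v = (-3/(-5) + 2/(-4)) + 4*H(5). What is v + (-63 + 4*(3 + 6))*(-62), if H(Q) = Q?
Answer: 16941/10 ≈ 1694.1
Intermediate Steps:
v = 201/10 (v = (-3/(-5) + 2/(-4)) + 4*5 = (-3*(-1/5) + 2*(-1/4)) + 20 = (3/5 - 1/2) + 20 = 1/10 + 20 = 201/10 ≈ 20.100)
v + (-63 + 4*(3 + 6))*(-62) = 201/10 + (-63 + 4*(3 + 6))*(-62) = 201/10 + (-63 + 4*9)*(-62) = 201/10 + (-63 + 36)*(-62) = 201/10 - 27*(-62) = 201/10 + 1674 = 16941/10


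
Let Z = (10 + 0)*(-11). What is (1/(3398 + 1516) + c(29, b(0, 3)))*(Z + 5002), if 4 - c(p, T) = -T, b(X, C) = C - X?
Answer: 84139954/2457 ≈ 34245.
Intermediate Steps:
c(p, T) = 4 + T (c(p, T) = 4 - (-1)*T = 4 + T)
Z = -110 (Z = 10*(-11) = -110)
(1/(3398 + 1516) + c(29, b(0, 3)))*(Z + 5002) = (1/(3398 + 1516) + (4 + (3 - 1*0)))*(-110 + 5002) = (1/4914 + (4 + (3 + 0)))*4892 = (1/4914 + (4 + 3))*4892 = (1/4914 + 7)*4892 = (34399/4914)*4892 = 84139954/2457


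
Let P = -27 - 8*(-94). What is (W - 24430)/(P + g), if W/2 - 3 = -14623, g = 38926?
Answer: -17890/13217 ≈ -1.3536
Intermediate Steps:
W = -29240 (W = 6 + 2*(-14623) = 6 - 29246 = -29240)
P = 725 (P = -27 + 752 = 725)
(W - 24430)/(P + g) = (-29240 - 24430)/(725 + 38926) = -53670/39651 = -53670*1/39651 = -17890/13217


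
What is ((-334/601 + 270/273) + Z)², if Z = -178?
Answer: 94309386535204/2991105481 ≈ 31530.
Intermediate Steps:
((-334/601 + 270/273) + Z)² = ((-334/601 + 270/273) - 178)² = ((-334*1/601 + 270*(1/273)) - 178)² = ((-334/601 + 90/91) - 178)² = (23696/54691 - 178)² = (-9711302/54691)² = 94309386535204/2991105481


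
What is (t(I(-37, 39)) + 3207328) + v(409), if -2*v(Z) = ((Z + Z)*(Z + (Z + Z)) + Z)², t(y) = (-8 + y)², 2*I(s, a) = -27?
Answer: -2016400706889/4 ≈ -5.0410e+11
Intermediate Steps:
I(s, a) = -27/2 (I(s, a) = (½)*(-27) = -27/2)
v(Z) = -(Z + 6*Z²)²/2 (v(Z) = -((Z + Z)*(Z + (Z + Z)) + Z)²/2 = -((2*Z)*(Z + 2*Z) + Z)²/2 = -((2*Z)*(3*Z) + Z)²/2 = -(6*Z² + Z)²/2 = -(Z + 6*Z²)²/2)
(t(I(-37, 39)) + 3207328) + v(409) = ((-8 - 27/2)² + 3207328) - ½*409²*(1 + 6*409)² = ((-43/2)² + 3207328) - ½*167281*(1 + 2454)² = (1849/4 + 3207328) - ½*167281*2455² = 12831161/4 - ½*167281*6027025 = 12831161/4 - 1008206769025/2 = -2016400706889/4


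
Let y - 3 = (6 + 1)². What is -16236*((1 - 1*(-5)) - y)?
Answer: 746856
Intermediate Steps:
y = 52 (y = 3 + (6 + 1)² = 3 + 7² = 3 + 49 = 52)
-16236*((1 - 1*(-5)) - y) = -16236*((1 - 1*(-5)) - 1*52) = -16236*((1 + 5) - 52) = -16236*(6 - 52) = -16236*(-46) = 746856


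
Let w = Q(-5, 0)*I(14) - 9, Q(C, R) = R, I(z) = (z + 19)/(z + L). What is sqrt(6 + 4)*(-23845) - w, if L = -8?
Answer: 9 - 23845*sqrt(10) ≈ -75396.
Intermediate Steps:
I(z) = (19 + z)/(-8 + z) (I(z) = (z + 19)/(z - 8) = (19 + z)/(-8 + z))
w = -9 (w = 0*((19 + 14)/(-8 + 14)) - 9 = 0*(33/6) - 9 = 0*((1/6)*33) - 9 = 0*(11/2) - 9 = 0 - 9 = -9)
sqrt(6 + 4)*(-23845) - w = sqrt(6 + 4)*(-23845) - 1*(-9) = sqrt(10)*(-23845) + 9 = -23845*sqrt(10) + 9 = 9 - 23845*sqrt(10)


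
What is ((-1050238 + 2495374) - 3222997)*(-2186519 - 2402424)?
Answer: 8158502790923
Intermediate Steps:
((-1050238 + 2495374) - 3222997)*(-2186519 - 2402424) = (1445136 - 3222997)*(-4588943) = -1777861*(-4588943) = 8158502790923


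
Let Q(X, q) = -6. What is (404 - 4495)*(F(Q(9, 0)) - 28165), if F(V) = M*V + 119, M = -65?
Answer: 113140696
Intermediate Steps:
F(V) = 119 - 65*V (F(V) = -65*V + 119 = 119 - 65*V)
(404 - 4495)*(F(Q(9, 0)) - 28165) = (404 - 4495)*((119 - 65*(-6)) - 28165) = -4091*((119 + 390) - 28165) = -4091*(509 - 28165) = -4091*(-27656) = 113140696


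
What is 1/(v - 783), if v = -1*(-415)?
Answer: -1/368 ≈ -0.0027174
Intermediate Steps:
v = 415
1/(v - 783) = 1/(415 - 783) = 1/(-368) = -1/368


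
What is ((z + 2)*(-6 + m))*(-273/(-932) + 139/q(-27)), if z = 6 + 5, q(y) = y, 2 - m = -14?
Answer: -7941505/12582 ≈ -631.18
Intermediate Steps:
m = 16 (m = 2 - 1*(-14) = 2 + 14 = 16)
z = 11
((z + 2)*(-6 + m))*(-273/(-932) + 139/q(-27)) = ((11 + 2)*(-6 + 16))*(-273/(-932) + 139/(-27)) = (13*10)*(-273*(-1/932) + 139*(-1/27)) = 130*(273/932 - 139/27) = 130*(-122177/25164) = -7941505/12582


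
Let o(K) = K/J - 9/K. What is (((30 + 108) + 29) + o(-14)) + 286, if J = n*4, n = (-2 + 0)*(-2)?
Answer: 25355/56 ≈ 452.77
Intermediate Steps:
n = 4 (n = -2*(-2) = 4)
J = 16 (J = 4*4 = 16)
o(K) = -9/K + K/16 (o(K) = K/16 - 9/K = -9/K + K/16)
(((30 + 108) + 29) + o(-14)) + 286 = (((30 + 108) + 29) + (-9/(-14) + (1/16)*(-14))) + 286 = ((138 + 29) + (-9*(-1/14) - 7/8)) + 286 = (167 + (9/14 - 7/8)) + 286 = (167 - 13/56) + 286 = 9339/56 + 286 = 25355/56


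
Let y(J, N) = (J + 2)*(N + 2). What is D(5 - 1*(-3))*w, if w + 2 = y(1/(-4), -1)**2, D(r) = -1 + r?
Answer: 119/16 ≈ 7.4375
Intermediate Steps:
y(J, N) = (2 + J)*(2 + N)
w = 17/16 (w = -2 + (4 + 2/(-4) + 2*(-1) - 1/(-4))**2 = -2 + (4 + 2*(-1/4) - 2 - 1/4*(-1))**2 = -2 + (4 - 1/2 - 2 + 1/4)**2 = -2 + (7/4)**2 = -2 + 49/16 = 17/16 ≈ 1.0625)
D(5 - 1*(-3))*w = (-1 + (5 - 1*(-3)))*(17/16) = (-1 + (5 + 3))*(17/16) = (-1 + 8)*(17/16) = 7*(17/16) = 119/16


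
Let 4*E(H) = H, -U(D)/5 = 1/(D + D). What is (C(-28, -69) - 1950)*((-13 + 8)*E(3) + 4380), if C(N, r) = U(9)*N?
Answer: -8499650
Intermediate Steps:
U(D) = -5/(2*D) (U(D) = -5/(D + D) = -5*1/(2*D) = -5/(2*D))
E(H) = H/4
C(N, r) = -5*N/18 (C(N, r) = (-5/2/9)*N = (-5/2*⅑)*N = -5*N/18)
(C(-28, -69) - 1950)*((-13 + 8)*E(3) + 4380) = (-5/18*(-28) - 1950)*((-13 + 8)*((¼)*3) + 4380) = (70/9 - 1950)*(-5*¾ + 4380) = -17480*(-15/4 + 4380)/9 = -17480/9*17505/4 = -8499650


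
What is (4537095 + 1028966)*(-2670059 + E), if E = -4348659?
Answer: -39066612529798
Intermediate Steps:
(4537095 + 1028966)*(-2670059 + E) = (4537095 + 1028966)*(-2670059 - 4348659) = 5566061*(-7018718) = -39066612529798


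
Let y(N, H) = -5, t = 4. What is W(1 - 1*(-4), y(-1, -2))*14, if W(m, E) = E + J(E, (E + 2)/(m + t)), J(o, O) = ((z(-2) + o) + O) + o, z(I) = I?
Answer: -728/3 ≈ -242.67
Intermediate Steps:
J(o, O) = -2 + O + 2*o (J(o, O) = ((-2 + o) + O) + o = (-2 + O + o) + o = -2 + O + 2*o)
W(m, E) = -2 + 3*E + (2 + E)/(4 + m) (W(m, E) = E + (-2 + (E + 2)/(m + 4) + 2*E) = E + (-2 + (2 + E)/(4 + m) + 2*E) = E + (-2 + 2*E + (2 + E)/(4 + m)) = -2 + 3*E + (2 + E)/(4 + m))
W(1 - 1*(-4), y(-1, -2))*14 = ((2 - 5 + (-2 + 3*(-5))*(4 + (1 - 1*(-4))))/(4 + (1 - 1*(-4))))*14 = ((2 - 5 + (-2 - 15)*(4 + (1 + 4)))/(4 + (1 + 4)))*14 = ((2 - 5 - 17*(4 + 5))/(4 + 5))*14 = ((2 - 5 - 17*9)/9)*14 = ((2 - 5 - 153)/9)*14 = ((⅑)*(-156))*14 = -52/3*14 = -728/3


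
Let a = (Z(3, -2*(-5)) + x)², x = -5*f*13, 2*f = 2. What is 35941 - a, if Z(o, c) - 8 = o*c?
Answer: 35212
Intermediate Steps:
f = 1 (f = (½)*2 = 1)
Z(o, c) = 8 + c*o (Z(o, c) = 8 + o*c = 8 + c*o)
x = -65 (x = -5*1*13 = -5*13 = -65)
a = 729 (a = ((8 - 2*(-5)*3) - 65)² = ((8 + 10*3) - 65)² = ((8 + 30) - 65)² = (38 - 65)² = (-27)² = 729)
35941 - a = 35941 - 1*729 = 35941 - 729 = 35212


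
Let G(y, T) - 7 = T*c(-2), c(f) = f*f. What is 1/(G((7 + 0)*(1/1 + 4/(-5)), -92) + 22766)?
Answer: 1/22405 ≈ 4.4633e-5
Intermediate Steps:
c(f) = f²
G(y, T) = 7 + 4*T (G(y, T) = 7 + T*(-2)² = 7 + T*4 = 7 + 4*T)
1/(G((7 + 0)*(1/1 + 4/(-5)), -92) + 22766) = 1/((7 + 4*(-92)) + 22766) = 1/((7 - 368) + 22766) = 1/(-361 + 22766) = 1/22405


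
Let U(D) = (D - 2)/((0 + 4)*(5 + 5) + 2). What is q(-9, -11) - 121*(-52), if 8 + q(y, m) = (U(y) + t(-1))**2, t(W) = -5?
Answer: 11133817/1764 ≈ 6311.7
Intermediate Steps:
U(D) = -1/21 + D/42 (U(D) = (-2 + D)/(4*10 + 2) = (-2 + D)/(40 + 2) = (-2 + D)/42 = (-2 + D)*(1/42) = -1/21 + D/42)
q(y, m) = -8 + (-106/21 + y/42)**2 (q(y, m) = -8 + ((-1/21 + y/42) - 5)**2 = -8 + (-106/21 + y/42)**2)
q(-9, -11) - 121*(-52) = (-8 + (-212 - 9)**2/1764) - 121*(-52) = (-8 + (1/1764)*(-221)**2) + 6292 = (-8 + (1/1764)*48841) + 6292 = (-8 + 48841/1764) + 6292 = 34729/1764 + 6292 = 11133817/1764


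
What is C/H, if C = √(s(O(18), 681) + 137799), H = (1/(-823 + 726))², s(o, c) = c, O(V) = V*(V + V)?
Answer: 37636*√8655 ≈ 3.5014e+6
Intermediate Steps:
O(V) = 2*V² (O(V) = V*(2*V) = 2*V²)
H = 1/9409 (H = (1/(-97))² = (-1/97)² = 1/9409 ≈ 0.00010628)
C = 4*√8655 (C = √(681 + 137799) = √138480 = 4*√8655 ≈ 372.13)
C/H = (4*√8655)/(1/9409) = (4*√8655)*9409 = 37636*√8655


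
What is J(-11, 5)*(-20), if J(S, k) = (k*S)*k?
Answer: 5500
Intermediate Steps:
J(S, k) = S*k**2 (J(S, k) = (S*k)*k = S*k**2)
J(-11, 5)*(-20) = -11*5**2*(-20) = -11*25*(-20) = -275*(-20) = 5500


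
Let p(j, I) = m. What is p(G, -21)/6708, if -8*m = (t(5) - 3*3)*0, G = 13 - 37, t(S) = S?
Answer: 0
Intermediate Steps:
G = -24
m = 0 (m = -(5 - 3*3)*0/8 = -(5 - 9)*0/8 = -(-1)*0/2 = -1/8*0 = 0)
p(j, I) = 0
p(G, -21)/6708 = 0/6708 = 0*(1/6708) = 0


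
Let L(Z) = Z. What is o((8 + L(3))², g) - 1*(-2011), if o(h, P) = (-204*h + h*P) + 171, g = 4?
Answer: -22018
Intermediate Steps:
o(h, P) = 171 - 204*h + P*h (o(h, P) = (-204*h + P*h) + 171 = 171 - 204*h + P*h)
o((8 + L(3))², g) - 1*(-2011) = (171 - 204*(8 + 3)² + 4*(8 + 3)²) - 1*(-2011) = (171 - 204*11² + 4*11²) + 2011 = (171 - 204*121 + 4*121) + 2011 = (171 - 24684 + 484) + 2011 = -24029 + 2011 = -22018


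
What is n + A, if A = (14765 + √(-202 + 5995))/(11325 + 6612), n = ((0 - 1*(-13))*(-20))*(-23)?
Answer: 107278025/17937 + √5793/17937 ≈ 5980.8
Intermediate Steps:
n = 5980 (n = ((0 + 13)*(-20))*(-23) = (13*(-20))*(-23) = -260*(-23) = 5980)
A = 14765/17937 + √5793/17937 (A = (14765 + √5793)/17937 = (14765 + √5793)*(1/17937) = 14765/17937 + √5793/17937 ≈ 0.82740)
n + A = 5980 + (14765/17937 + √5793/17937) = 107278025/17937 + √5793/17937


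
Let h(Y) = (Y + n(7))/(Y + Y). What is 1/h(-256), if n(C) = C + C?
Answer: 256/121 ≈ 2.1157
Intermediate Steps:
n(C) = 2*C
h(Y) = (14 + Y)/(2*Y) (h(Y) = (Y + 2*7)/(Y + Y) = (Y + 14)/((2*Y)) = (14 + Y)*(1/(2*Y)) = (14 + Y)/(2*Y))
1/h(-256) = 1/((½)*(14 - 256)/(-256)) = 1/((½)*(-1/256)*(-242)) = 1/(121/256) = 256/121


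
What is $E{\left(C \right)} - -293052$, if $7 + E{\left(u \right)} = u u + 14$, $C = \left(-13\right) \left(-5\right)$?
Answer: $297284$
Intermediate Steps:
$C = 65$
$E{\left(u \right)} = 7 + u^{2}$ ($E{\left(u \right)} = -7 + \left(u u + 14\right) = -7 + \left(u^{2} + 14\right) = -7 + \left(14 + u^{2}\right) = 7 + u^{2}$)
$E{\left(C \right)} - -293052 = \left(7 + 65^{2}\right) - -293052 = \left(7 + 4225\right) + 293052 = 4232 + 293052 = 297284$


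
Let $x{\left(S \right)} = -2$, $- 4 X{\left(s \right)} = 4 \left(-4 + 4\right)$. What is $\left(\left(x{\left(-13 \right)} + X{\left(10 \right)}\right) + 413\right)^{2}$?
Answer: $168921$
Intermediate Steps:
$X{\left(s \right)} = 0$ ($X{\left(s \right)} = - \frac{4 \left(-4 + 4\right)}{4} = - \frac{4 \cdot 0}{4} = \left(- \frac{1}{4}\right) 0 = 0$)
$\left(\left(x{\left(-13 \right)} + X{\left(10 \right)}\right) + 413\right)^{2} = \left(\left(-2 + 0\right) + 413\right)^{2} = \left(-2 + 413\right)^{2} = 411^{2} = 168921$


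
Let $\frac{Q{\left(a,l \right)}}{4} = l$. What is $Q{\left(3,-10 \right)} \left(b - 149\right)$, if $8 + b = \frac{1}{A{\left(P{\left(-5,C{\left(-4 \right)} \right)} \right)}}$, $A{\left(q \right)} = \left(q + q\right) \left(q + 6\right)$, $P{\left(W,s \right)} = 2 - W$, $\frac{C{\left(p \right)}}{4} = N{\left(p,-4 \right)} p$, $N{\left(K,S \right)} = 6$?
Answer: $\frac{571460}{91} \approx 6279.8$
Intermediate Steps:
$Q{\left(a,l \right)} = 4 l$
$C{\left(p \right)} = 24 p$ ($C{\left(p \right)} = 4 \cdot 6 p = 24 p$)
$A{\left(q \right)} = 2 q \left(6 + q\right)$
$b = - \frac{1455}{182}$ ($b = -8 + \frac{1}{2 \left(2 - -5\right) \left(6 + \left(2 - -5\right)\right)} = -8 + \frac{1}{2 \left(2 + 5\right) \left(6 + \left(2 + 5\right)\right)} = -8 + \frac{1}{2 \cdot 7 \left(6 + 7\right)} = -8 + \frac{1}{2 \cdot 7 \cdot 13} = -8 + \frac{1}{182} = - \frac{1455}{182} \approx -7.9945$)
$Q{\left(3,-10 \right)} \left(b - 149\right) = 4 \left(-10\right) \left(- \frac{1455}{182} - 149\right) = \left(-40\right) \left(- \frac{28573}{182}\right) = \frac{571460}{91}$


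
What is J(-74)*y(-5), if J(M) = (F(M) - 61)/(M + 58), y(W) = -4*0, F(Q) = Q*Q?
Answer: 0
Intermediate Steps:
F(Q) = Q²
y(W) = 0
J(M) = (-61 + M²)/(58 + M) (J(M) = (M² - 61)/(M + 58) = (-61 + M²)/(58 + M))
J(-74)*y(-5) = ((-61 + (-74)²)/(58 - 74))*0 = ((-61 + 5476)/(-16))*0 = -1/16*5415*0 = -5415/16*0 = 0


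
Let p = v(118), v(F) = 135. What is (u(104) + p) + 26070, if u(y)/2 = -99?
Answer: 26007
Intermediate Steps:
p = 135
u(y) = -198 (u(y) = 2*(-99) = -198)
(u(104) + p) + 26070 = (-198 + 135) + 26070 = -63 + 26070 = 26007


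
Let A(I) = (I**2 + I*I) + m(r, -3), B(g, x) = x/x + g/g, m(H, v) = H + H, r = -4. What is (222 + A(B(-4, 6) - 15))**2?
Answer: 304704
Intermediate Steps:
m(H, v) = 2*H
B(g, x) = 2 (B(g, x) = 1 + 1 = 2)
A(I) = -8 + 2*I**2 (A(I) = (I**2 + I*I) + 2*(-4) = (I**2 + I**2) - 8 = 2*I**2 - 8 = -8 + 2*I**2)
(222 + A(B(-4, 6) - 15))**2 = (222 + (-8 + 2*(2 - 15)**2))**2 = (222 + (-8 + 2*(-13)**2))**2 = (222 + (-8 + 2*169))**2 = (222 + (-8 + 338))**2 = (222 + 330)**2 = 552**2 = 304704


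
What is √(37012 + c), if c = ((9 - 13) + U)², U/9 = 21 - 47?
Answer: 2*√23414 ≈ 306.03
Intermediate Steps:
U = -234 (U = 9*(21 - 47) = 9*(-26) = -234)
c = 56644 (c = ((9 - 13) - 234)² = (-4 - 234)² = (-238)² = 56644)
√(37012 + c) = √(37012 + 56644) = √93656 = 2*√23414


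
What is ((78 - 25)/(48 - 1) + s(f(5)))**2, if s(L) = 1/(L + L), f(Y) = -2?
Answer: 27225/35344 ≈ 0.77029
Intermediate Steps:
s(L) = 1/(2*L)
((78 - 25)/(48 - 1) + s(f(5)))**2 = ((78 - 25)/(48 - 1) + (1/2)/(-2))**2 = (53/47 + (1/2)*(-1/2))**2 = (53*(1/47) - 1/4)**2 = (53/47 - 1/4)**2 = (165/188)**2 = 27225/35344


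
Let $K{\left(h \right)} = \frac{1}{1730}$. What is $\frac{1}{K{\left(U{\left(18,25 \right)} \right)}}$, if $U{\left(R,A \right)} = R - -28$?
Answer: $1730$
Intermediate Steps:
$U{\left(R,A \right)} = 28 + R$ ($U{\left(R,A \right)} = R + 28 = 28 + R$)
$K{\left(h \right)} = \frac{1}{1730}$
$\frac{1}{K{\left(U{\left(18,25 \right)} \right)}} = \frac{1}{\frac{1}{1730}} = 1730$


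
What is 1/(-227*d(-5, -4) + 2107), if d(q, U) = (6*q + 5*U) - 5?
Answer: 1/14592 ≈ 6.8531e-5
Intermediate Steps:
d(q, U) = -5 + 5*U + 6*q (d(q, U) = (5*U + 6*q) - 5 = -5 + 5*U + 6*q)
1/(-227*d(-5, -4) + 2107) = 1/(-227*(-5 + 5*(-4) + 6*(-5)) + 2107) = 1/(-227*(-5 - 20 - 30) + 2107) = 1/(-227*(-55) + 2107) = 1/(12485 + 2107) = 1/14592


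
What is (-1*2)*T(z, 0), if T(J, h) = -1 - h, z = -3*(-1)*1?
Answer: 2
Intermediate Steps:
z = 3 (z = 3*1 = 3)
(-1*2)*T(z, 0) = (-1*2)*(-1 - 1*0) = -2*(-1 + 0) = -2*(-1) = 2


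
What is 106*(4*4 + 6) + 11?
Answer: 2343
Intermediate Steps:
106*(4*4 + 6) + 11 = 106*(16 + 6) + 11 = 106*22 + 11 = 2332 + 11 = 2343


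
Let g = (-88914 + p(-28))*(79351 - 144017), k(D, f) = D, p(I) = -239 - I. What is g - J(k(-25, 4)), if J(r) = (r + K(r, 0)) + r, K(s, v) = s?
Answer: 5763357325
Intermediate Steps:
J(r) = 3*r (J(r) = (r + r) + r = 2*r + r = 3*r)
g = 5763357250 (g = (-88914 + (-239 - 1*(-28)))*(79351 - 144017) = (-88914 + (-239 + 28))*(-64666) = (-88914 - 211)*(-64666) = -89125*(-64666) = 5763357250)
g - J(k(-25, 4)) = 5763357250 - 3*(-25) = 5763357250 - 1*(-75) = 5763357250 + 75 = 5763357325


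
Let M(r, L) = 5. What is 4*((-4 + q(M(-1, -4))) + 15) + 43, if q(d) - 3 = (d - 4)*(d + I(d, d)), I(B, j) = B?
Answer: 139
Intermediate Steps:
q(d) = 3 + 2*d*(-4 + d) (q(d) = 3 + (d - 4)*(d + d) = 3 + (-4 + d)*(2*d) = 3 + 2*d*(-4 + d))
4*((-4 + q(M(-1, -4))) + 15) + 43 = 4*((-4 + (3 - 8*5 + 2*5**2)) + 15) + 43 = 4*((-4 + (3 - 40 + 2*25)) + 15) + 43 = 4*((-4 + (3 - 40 + 50)) + 15) + 43 = 4*((-4 + 13) + 15) + 43 = 4*(9 + 15) + 43 = 4*24 + 43 = 96 + 43 = 139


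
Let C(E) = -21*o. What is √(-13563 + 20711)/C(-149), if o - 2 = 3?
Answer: -2*√1787/105 ≈ -0.80520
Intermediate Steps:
o = 5 (o = 2 + 3 = 5)
C(E) = -105 (C(E) = -21*5 = -105)
√(-13563 + 20711)/C(-149) = √(-13563 + 20711)/(-105) = √7148*(-1/105) = (2*√1787)*(-1/105) = -2*√1787/105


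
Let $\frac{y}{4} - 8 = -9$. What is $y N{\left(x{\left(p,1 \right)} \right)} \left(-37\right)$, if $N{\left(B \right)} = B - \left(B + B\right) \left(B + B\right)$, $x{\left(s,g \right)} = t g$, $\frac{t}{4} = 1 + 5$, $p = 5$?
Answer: $-337440$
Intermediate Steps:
$t = 24$ ($t = 4 \left(1 + 5\right) = 4 \cdot 6 = 24$)
$y = -4$ ($y = 32 + 4 \left(-9\right) = 32 - 36 = -4$)
$x{\left(s,g \right)} = 24 g$
$N{\left(B \right)} = B - 4 B^{2}$ ($N{\left(B \right)} = B - 2 B 2 B = B - 4 B^{2}$)
$y N{\left(x{\left(p,1 \right)} \right)} \left(-37\right) = - 4 \cdot 24 \cdot 1 \left(1 - 4 \cdot 24 \cdot 1\right) \left(-37\right) = - 4 \cdot 24 \left(1 - 96\right) \left(-37\right) = - 4 \cdot 24 \left(-95\right) \left(-37\right) = \left(-4\right) \left(-2280\right) \left(-37\right) = 9120 \left(-37\right) = -337440$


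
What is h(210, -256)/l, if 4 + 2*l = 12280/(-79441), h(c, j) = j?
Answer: 10168448/82511 ≈ 123.24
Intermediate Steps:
l = -165022/79441 (l = -2 + (12280/(-79441))/2 = -2 + (12280*(-1/79441))/2 = -2 + (1/2)*(-12280/79441) = -2 - 6140/79441 = -165022/79441 ≈ -2.0773)
h(210, -256)/l = -256/(-165022/79441) = -256*(-79441/165022) = 10168448/82511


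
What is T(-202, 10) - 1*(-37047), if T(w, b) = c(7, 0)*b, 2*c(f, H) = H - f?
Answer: 37012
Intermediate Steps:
c(f, H) = H/2 - f/2 (c(f, H) = (H - f)/2 = H/2 - f/2)
T(w, b) = -7*b/2 (T(w, b) = ((½)*0 - ½*7)*b = (0 - 7/2)*b = -7*b/2)
T(-202, 10) - 1*(-37047) = -7/2*10 - 1*(-37047) = -35 + 37047 = 37012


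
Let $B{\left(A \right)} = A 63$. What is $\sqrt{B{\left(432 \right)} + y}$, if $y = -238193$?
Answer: $i \sqrt{210977} \approx 459.32 i$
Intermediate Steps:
$B{\left(A \right)} = 63 A$
$\sqrt{B{\left(432 \right)} + y} = \sqrt{63 \cdot 432 - 238193} = \sqrt{27216 - 238193} = \sqrt{-210977} = i \sqrt{210977}$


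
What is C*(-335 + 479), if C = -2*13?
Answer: -3744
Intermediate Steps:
C = -26
C*(-335 + 479) = -26*(-335 + 479) = -26*144 = -3744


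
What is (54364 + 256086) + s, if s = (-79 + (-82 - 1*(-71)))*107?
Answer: 300820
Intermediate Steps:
s = -9630 (s = (-79 + (-82 + 71))*107 = (-79 - 11)*107 = -90*107 = -9630)
(54364 + 256086) + s = (54364 + 256086) - 9630 = 310450 - 9630 = 300820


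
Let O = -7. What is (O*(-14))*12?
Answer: 1176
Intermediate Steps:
(O*(-14))*12 = -7*(-14)*12 = 98*12 = 1176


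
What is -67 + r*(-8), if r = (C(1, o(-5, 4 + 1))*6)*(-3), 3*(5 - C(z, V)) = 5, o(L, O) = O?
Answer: 413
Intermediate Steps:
C(z, V) = 10/3 (C(z, V) = 5 - ⅓*5 = 5 - 5/3 = 10/3)
r = -60 (r = ((10/3)*6)*(-3) = 20*(-3) = -60)
-67 + r*(-8) = -67 - 60*(-8) = -67 + 480 = 413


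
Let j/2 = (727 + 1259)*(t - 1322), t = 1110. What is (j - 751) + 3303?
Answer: -839512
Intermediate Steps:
j = -842064 (j = 2*((727 + 1259)*(1110 - 1322)) = 2*(1986*(-212)) = 2*(-421032) = -842064)
(j - 751) + 3303 = (-842064 - 751) + 3303 = -842815 + 3303 = -839512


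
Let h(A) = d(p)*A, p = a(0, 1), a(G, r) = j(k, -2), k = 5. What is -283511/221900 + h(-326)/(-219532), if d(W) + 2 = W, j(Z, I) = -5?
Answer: -15686528163/12178537700 ≈ -1.2880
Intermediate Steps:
a(G, r) = -5
p = -5
d(W) = -2 + W
h(A) = -7*A (h(A) = (-2 - 5)*A = -7*A)
-283511/221900 + h(-326)/(-219532) = -283511/221900 - 7*(-326)/(-219532) = -283511*1/221900 + 2282*(-1/219532) = -283511/221900 - 1141/109766 = -15686528163/12178537700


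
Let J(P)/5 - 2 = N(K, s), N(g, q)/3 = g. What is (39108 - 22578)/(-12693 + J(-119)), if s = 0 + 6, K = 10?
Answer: -16530/12533 ≈ -1.3189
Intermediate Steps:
s = 6
N(g, q) = 3*g
J(P) = 160 (J(P) = 10 + 5*(3*10) = 10 + 5*30 = 10 + 150 = 160)
(39108 - 22578)/(-12693 + J(-119)) = (39108 - 22578)/(-12693 + 160) = 16530/(-12533) = 16530*(-1/12533) = -16530/12533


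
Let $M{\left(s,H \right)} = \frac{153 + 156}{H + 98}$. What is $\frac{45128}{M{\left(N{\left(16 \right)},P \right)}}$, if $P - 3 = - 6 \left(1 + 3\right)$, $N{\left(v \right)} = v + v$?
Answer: $\frac{3474856}{309} \approx 11245.0$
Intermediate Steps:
$N{\left(v \right)} = 2 v$
$P = -21$ ($P = 3 - 6 \left(1 + 3\right) = 3 - 24 = -21$)
$M{\left(s,H \right)} = \frac{309}{98 + H}$
$\frac{45128}{M{\left(N{\left(16 \right)},P \right)}} = \frac{45128}{309 \frac{1}{98 - 21}} = \frac{45128}{309 \cdot \frac{1}{77}} = \frac{45128}{\frac{309}{77}} = 45128 \cdot \frac{77}{309} = \frac{3474856}{309}$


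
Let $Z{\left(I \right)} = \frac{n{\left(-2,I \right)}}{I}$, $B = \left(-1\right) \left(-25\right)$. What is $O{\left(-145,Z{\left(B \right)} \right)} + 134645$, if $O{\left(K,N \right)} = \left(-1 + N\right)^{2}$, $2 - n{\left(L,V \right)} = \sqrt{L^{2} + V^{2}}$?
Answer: $\frac{84154283}{625} + \frac{46 \sqrt{629}}{625} \approx 1.3465 \cdot 10^{5}$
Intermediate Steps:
$B = 25$
$n{\left(L,V \right)} = 2 - \sqrt{L^{2} + V^{2}}$
$Z{\left(I \right)} = \frac{2 - \sqrt{4 + I^{2}}}{I}$ ($Z{\left(I \right)} = \frac{2 - \sqrt{\left(-2\right)^{2} + I^{2}}}{I} = \frac{2 - \sqrt{4 + I^{2}}}{I}$)
$O{\left(-145,Z{\left(B \right)} \right)} + 134645 = \left(-1 + \frac{2 - \sqrt{4 + 25^{2}}}{25}\right)^{2} + 134645 = \left(-1 + \frac{2 - \sqrt{4 + 625}}{25}\right)^{2} + 134645 = \left(-1 + \frac{2 - \sqrt{629}}{25}\right)^{2} + 134645 = \left(-1 + \left(\frac{2}{25} - \frac{\sqrt{629}}{25}\right)\right)^{2} + 134645 = \left(- \frac{23}{25} - \frac{\sqrt{629}}{25}\right)^{2} + 134645 = 134645 + \left(- \frac{23}{25} - \frac{\sqrt{629}}{25}\right)^{2}$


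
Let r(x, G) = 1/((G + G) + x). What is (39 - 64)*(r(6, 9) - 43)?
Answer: 25775/24 ≈ 1074.0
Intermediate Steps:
r(x, G) = 1/(x + 2*G) (r(x, G) = 1/(2*G + x) = 1/(x + 2*G))
(39 - 64)*(r(6, 9) - 43) = (39 - 64)*(1/(6 + 2*9) - 43) = -25*(1/(6 + 18) - 43) = -25*(1/24 - 43) = -25*(-1031/24) = 25775/24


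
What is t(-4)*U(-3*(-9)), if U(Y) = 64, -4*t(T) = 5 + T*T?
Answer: -336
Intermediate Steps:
t(T) = -5/4 - T²/4 (t(T) = -(5 + T*T)/4 = -(5 + T²)/4 = -5/4 - T²/4)
t(-4)*U(-3*(-9)) = (-5/4 - ¼*(-4)²)*64 = (-5/4 - ¼*16)*64 = (-5/4 - 4)*64 = -21/4*64 = -336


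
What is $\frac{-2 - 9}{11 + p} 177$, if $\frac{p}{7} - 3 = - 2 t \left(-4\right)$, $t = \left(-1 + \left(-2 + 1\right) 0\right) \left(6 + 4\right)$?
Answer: $\frac{59}{16} \approx 3.6875$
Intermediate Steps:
$t = -10$ ($t = \left(-1 - 0\right) 10 = \left(-1 + 0\right) 10 = \left(-1\right) 10 = -10$)
$p = -539$ ($p = 21 + 7 \left(-2\right) \left(-10\right) \left(-4\right) = 21 + 7 \cdot 20 \left(-4\right) = 21 + 7 \left(-80\right) = 21 - 560 = -539$)
$\frac{-2 - 9}{11 + p} 177 = \frac{-2 - 9}{11 - 539} \cdot 177 = - \frac{11}{-528} \cdot 177 = \left(-11\right) \left(- \frac{1}{528}\right) 177 = \frac{1}{48} \cdot 177 = \frac{59}{16}$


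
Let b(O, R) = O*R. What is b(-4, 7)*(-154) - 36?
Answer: 4276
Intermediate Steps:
b(-4, 7)*(-154) - 36 = -4*7*(-154) - 36 = -28*(-154) - 36 = 4312 - 36 = 4276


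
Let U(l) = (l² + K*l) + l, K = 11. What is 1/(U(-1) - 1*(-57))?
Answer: 1/46 ≈ 0.021739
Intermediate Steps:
U(l) = l² + 12*l (U(l) = (l² + 11*l) + l = l² + 12*l)
1/(U(-1) - 1*(-57)) = 1/(-(12 - 1) - 1*(-57)) = 1/(-1*11 + 57) = 1/(-11 + 57) = 1/46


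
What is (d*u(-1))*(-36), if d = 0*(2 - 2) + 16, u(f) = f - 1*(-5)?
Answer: -2304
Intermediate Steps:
u(f) = 5 + f (u(f) = f + 5 = 5 + f)
d = 16 (d = 0*0 + 16 = 0 + 16 = 16)
(d*u(-1))*(-36) = (16*(5 - 1))*(-36) = (16*4)*(-36) = 64*(-36) = -2304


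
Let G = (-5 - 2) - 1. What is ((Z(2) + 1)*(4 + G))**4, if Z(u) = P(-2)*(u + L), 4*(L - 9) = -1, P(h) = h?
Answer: 45212176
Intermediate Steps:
L = 35/4 (L = 9 + (1/4)*(-1) = 9 - 1/4 = 35/4 ≈ 8.7500)
Z(u) = -35/2 - 2*u (Z(u) = -2*(u + 35/4) = -2*(35/4 + u) = -35/2 - 2*u)
G = -8 (G = -7 - 1 = -8)
((Z(2) + 1)*(4 + G))**4 = (((-35/2 - 2*2) + 1)*(4 - 8))**4 = (((-35/2 - 4) + 1)*(-4))**4 = ((-43/2 + 1)*(-4))**4 = (-41/2*(-4))**4 = 82**4 = 45212176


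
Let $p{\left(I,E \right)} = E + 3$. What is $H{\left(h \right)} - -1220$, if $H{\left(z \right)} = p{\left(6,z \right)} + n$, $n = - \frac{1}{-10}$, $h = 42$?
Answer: $\frac{12651}{10} \approx 1265.1$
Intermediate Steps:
$p{\left(I,E \right)} = 3 + E$
$n = \frac{1}{10}$ ($n = \left(-1\right) \left(- \frac{1}{10}\right) = \frac{1}{10} \approx 0.1$)
$H{\left(z \right)} = \frac{31}{10} + z$ ($H{\left(z \right)} = \left(3 + z\right) + \frac{1}{10} = \frac{31}{10} + z$)
$H{\left(h \right)} - -1220 = \left(\frac{31}{10} + 42\right) - -1220 = \frac{451}{10} + 1220 = \frac{12651}{10}$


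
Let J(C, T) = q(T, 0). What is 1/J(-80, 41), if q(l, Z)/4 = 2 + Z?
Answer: 1/8 ≈ 0.12500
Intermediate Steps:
q(l, Z) = 8 + 4*Z (q(l, Z) = 4*(2 + Z) = 8 + 4*Z)
J(C, T) = 8 (J(C, T) = 8 + 4*0 = 8 + 0 = 8)
1/J(-80, 41) = 1/8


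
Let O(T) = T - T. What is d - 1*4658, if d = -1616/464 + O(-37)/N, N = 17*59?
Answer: -135183/29 ≈ -4661.5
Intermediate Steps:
O(T) = 0
N = 1003
d = -101/29 (d = -1616/464 + 0/1003 = -1616*1/464 + 0*(1/1003) = -101/29 + 0 = -101/29 ≈ -3.4828)
d - 1*4658 = -101/29 - 1*4658 = -101/29 - 4658 = -135183/29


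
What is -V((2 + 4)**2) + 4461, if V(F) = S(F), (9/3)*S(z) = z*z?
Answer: 4029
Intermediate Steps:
S(z) = z**2/3 (S(z) = (z*z)/3 = z**2/3)
V(F) = F**2/3
-V((2 + 4)**2) + 4461 = -((2 + 4)**2)**2/3 + 4461 = -(6**2)**2/3 + 4461 = -36**2/3 + 4461 = -1296/3 + 4461 = -1*432 + 4461 = -432 + 4461 = 4029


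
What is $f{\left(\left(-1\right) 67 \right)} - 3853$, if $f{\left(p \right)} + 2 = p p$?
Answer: $634$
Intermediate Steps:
$f{\left(p \right)} = -2 + p^{2}$ ($f{\left(p \right)} = -2 + p p = -2 + p^{2}$)
$f{\left(\left(-1\right) 67 \right)} - 3853 = \left(-2 + \left(\left(-1\right) 67\right)^{2}\right) - 3853 = \left(-2 + \left(-67\right)^{2}\right) - 3853 = \left(-2 + 4489\right) - 3853 = 4487 - 3853 = 634$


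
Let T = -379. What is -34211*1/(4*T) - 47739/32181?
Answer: 342857289/16262132 ≈ 21.083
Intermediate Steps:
-34211*1/(4*T) - 47739/32181 = -34211/((-379*4)) - 47739/32181 = -34211/(-1516) - 47739*1/32181 = -34211*(-1/1516) - 15913/10727 = 34211/1516 - 15913/10727 = 342857289/16262132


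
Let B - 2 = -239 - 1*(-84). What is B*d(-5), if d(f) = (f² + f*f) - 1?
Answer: -7497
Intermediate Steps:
B = -153 (B = 2 + (-239 - 1*(-84)) = 2 + (-239 + 84) = 2 - 155 = -153)
d(f) = -1 + 2*f² (d(f) = (f² + f²) - 1 = 2*f² - 1 = -1 + 2*f²)
B*d(-5) = -153*(-1 + 2*(-5)²) = -153*(-1 + 2*25) = -153*(-1 + 50) = -153*49 = -7497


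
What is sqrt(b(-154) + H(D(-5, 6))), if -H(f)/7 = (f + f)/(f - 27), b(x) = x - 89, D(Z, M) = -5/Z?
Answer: 4*I*sqrt(2561)/13 ≈ 15.571*I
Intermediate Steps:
b(x) = -89 + x
H(f) = -14*f/(-27 + f) (H(f) = -7*(f + f)/(f - 27) = -7*2*f/(-27 + f) = -14*f/(-27 + f))
sqrt(b(-154) + H(D(-5, 6))) = sqrt((-89 - 154) - 14*(-5/(-5))/(-27 - 5/(-5))) = sqrt(-243 - 14*(-5*(-1/5))/(-27 - 5*(-1/5))) = sqrt(-243 - 14*1/(-27 + 1)) = sqrt(-243 - 14*1/(-26)) = sqrt(-243 - 14*1*(-1/26)) = sqrt(-243 + 7/13) = sqrt(-3152/13) = 4*I*sqrt(2561)/13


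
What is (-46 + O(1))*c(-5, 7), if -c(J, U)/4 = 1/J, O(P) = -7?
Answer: -212/5 ≈ -42.400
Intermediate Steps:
c(J, U) = -4/J
(-46 + O(1))*c(-5, 7) = (-46 - 7)*(-4/(-5)) = -(-212)*(-1)/5 = -53*⅘ = -212/5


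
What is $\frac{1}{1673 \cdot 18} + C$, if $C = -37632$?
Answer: $- \frac{1133250047}{30114} \approx -37632.0$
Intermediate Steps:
$\frac{1}{1673 \cdot 18} + C = \frac{1}{1673 \cdot 18} - 37632 = \frac{1}{30114} - 37632 = - \frac{1133250047}{30114}$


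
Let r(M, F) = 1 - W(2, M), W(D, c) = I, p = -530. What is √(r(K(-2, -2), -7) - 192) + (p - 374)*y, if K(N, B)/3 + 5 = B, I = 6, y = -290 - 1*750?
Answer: 940160 + I*√197 ≈ 9.4016e+5 + 14.036*I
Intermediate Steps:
y = -1040 (y = -290 - 750 = -1040)
W(D, c) = 6
K(N, B) = -15 + 3*B
r(M, F) = -5 (r(M, F) = 1 - 1*6 = 1 - 6 = -5)
√(r(K(-2, -2), -7) - 192) + (p - 374)*y = √(-5 - 192) + (-530 - 374)*(-1040) = √(-197) - 904*(-1040) = I*√197 + 940160 = 940160 + I*√197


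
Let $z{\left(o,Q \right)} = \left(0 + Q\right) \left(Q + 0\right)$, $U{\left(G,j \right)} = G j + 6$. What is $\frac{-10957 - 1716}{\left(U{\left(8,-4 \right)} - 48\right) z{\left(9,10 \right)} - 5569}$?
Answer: $\frac{12673}{12969} \approx 0.97718$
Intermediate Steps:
$U{\left(G,j \right)} = 6 + G j$
$z{\left(o,Q \right)} = Q^{2}$ ($z{\left(o,Q \right)} = Q Q = Q^{2}$)
$\frac{-10957 - 1716}{\left(U{\left(8,-4 \right)} - 48\right) z{\left(9,10 \right)} - 5569} = \frac{-10957 - 1716}{\left(\left(6 + 8 \left(-4\right)\right) - 48\right) 10^{2} - 5569} = - \frac{12673}{\left(\left(6 - 32\right) - 48\right) 100 - 5569} = - \frac{12673}{\left(-26 - 48\right) 100 - 5569} = - \frac{12673}{\left(-74\right) 100 - 5569} = - \frac{12673}{-7400 - 5569} = - \frac{12673}{-12969} = \left(-12673\right) \left(- \frac{1}{12969}\right) = \frac{12673}{12969}$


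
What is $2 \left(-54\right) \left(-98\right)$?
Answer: $10584$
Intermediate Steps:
$2 \left(-54\right) \left(-98\right) = \left(-108\right) \left(-98\right) = 10584$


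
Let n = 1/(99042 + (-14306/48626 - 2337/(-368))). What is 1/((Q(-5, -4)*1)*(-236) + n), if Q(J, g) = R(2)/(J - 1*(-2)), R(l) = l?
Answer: 2658603554715/418286986116712 ≈ 0.0063559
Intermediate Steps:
Q(J, g) = 2/(2 + J) (Q(J, g) = 2/(J - 1*(-2)) = 2/(J + 2) = 2/(2 + J))
n = 8947184/886201184905 (n = 1/(99042 + (-14306*1/48626 - 2337*(-1/368))) = 1/(99042 + (-7153/24313 + 2337/368)) = 1/(99042 + 54187177/8947184) = 1/(886201184905/8947184) = 8947184/886201184905 ≈ 1.0096e-5)
1/((Q(-5, -4)*1)*(-236) + n) = 1/(((2/(2 - 5))*1)*(-236) + 8947184/886201184905) = 1/(((2/(-3))*1)*(-236) + 8947184/886201184905) = 1/(((2*(-⅓))*1)*(-236) + 8947184/886201184905) = 1/(-⅔*1*(-236) + 8947184/886201184905) = 1/(-⅔*(-236) + 8947184/886201184905) = 1/(472/3 + 8947184/886201184905) = 1/(418286986116712/2658603554715) = 2658603554715/418286986116712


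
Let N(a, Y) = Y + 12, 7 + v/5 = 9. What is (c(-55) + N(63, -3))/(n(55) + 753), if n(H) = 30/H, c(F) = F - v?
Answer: -616/8289 ≈ -0.074315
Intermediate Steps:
v = 10 (v = -35 + 5*9 = -35 + 45 = 10)
N(a, Y) = 12 + Y
c(F) = -10 + F (c(F) = F - 1*10 = F - 10 = -10 + F)
(c(-55) + N(63, -3))/(n(55) + 753) = ((-10 - 55) + (12 - 3))/(30/55 + 753) = (-65 + 9)/(30*(1/55) + 753) = -56/(6/11 + 753) = -56/8289/11 = -56*11/8289 = -616/8289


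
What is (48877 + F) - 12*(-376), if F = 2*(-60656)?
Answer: -67923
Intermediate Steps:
F = -121312
(48877 + F) - 12*(-376) = (48877 - 121312) - 12*(-376) = -72435 + 4512 = -67923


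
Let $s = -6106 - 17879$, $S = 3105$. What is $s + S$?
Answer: $-20880$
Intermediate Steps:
$s = -23985$
$s + S = -23985 + 3105 = -20880$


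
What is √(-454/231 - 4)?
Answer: I*√318318/231 ≈ 2.4424*I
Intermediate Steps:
√(-454/231 - 4) = √(-1378/231) = I*√318318/231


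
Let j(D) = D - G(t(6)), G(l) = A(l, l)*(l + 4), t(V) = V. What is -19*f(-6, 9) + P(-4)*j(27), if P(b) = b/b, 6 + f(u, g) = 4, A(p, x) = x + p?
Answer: -55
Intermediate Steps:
A(p, x) = p + x
f(u, g) = -2 (f(u, g) = -6 + 4 = -2)
P(b) = 1
G(l) = 2*l*(4 + l) (G(l) = (l + l)*(l + 4) = (2*l)*(4 + l) = 2*l*(4 + l))
j(D) = -120 + D (j(D) = D - 2*6*(4 + 6) = D - 2*6*10 = D - 1*120 = D - 120 = -120 + D)
-19*f(-6, 9) + P(-4)*j(27) = -19*(-2) + 1*(-120 + 27) = 38 + 1*(-93) = 38 - 93 = -55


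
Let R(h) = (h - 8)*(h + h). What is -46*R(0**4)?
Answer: 0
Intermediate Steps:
R(h) = 2*h*(-8 + h) (R(h) = (-8 + h)*(2*h) = 2*h*(-8 + h))
-46*R(0**4) = -92*0**4*(-8 + 0**4) = -92*0*(-8 + 0) = -92*0*(-8) = -46*0 = 0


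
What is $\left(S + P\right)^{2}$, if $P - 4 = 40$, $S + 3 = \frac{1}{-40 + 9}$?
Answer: $\frac{1612900}{961} \approx 1678.4$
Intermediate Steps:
$S = - \frac{94}{31}$ ($S = -3 + \frac{1}{-40 + 9} = -3 + \frac{1}{-31} = -3 - \frac{1}{31} = - \frac{94}{31} \approx -3.0323$)
$P = 44$ ($P = 4 + 40 = 44$)
$\left(S + P\right)^{2} = \left(- \frac{94}{31} + 44\right)^{2} = \left(\frac{1270}{31}\right)^{2} = \frac{1612900}{961}$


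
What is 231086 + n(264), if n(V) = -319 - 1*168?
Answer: 230599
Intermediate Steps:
n(V) = -487 (n(V) = -319 - 168 = -487)
231086 + n(264) = 231086 - 487 = 230599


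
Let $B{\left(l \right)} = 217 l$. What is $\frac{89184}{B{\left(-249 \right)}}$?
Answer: $- \frac{29728}{18011} \approx -1.6505$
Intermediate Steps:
$\frac{89184}{B{\left(-249 \right)}} = \frac{89184}{217 \left(-249\right)} = \frac{89184}{-54033} = 89184 \left(- \frac{1}{54033}\right) = - \frac{29728}{18011}$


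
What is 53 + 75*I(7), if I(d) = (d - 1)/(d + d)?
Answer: 596/7 ≈ 85.143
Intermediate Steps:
I(d) = (-1 + d)/(2*d) (I(d) = (-1 + d)/((2*d)) = (-1 + d)*(1/(2*d)) = (-1 + d)/(2*d))
53 + 75*I(7) = 53 + 75*((1/2)*(-1 + 7)/7) = 53 + 75*((1/2)*(1/7)*6) = 53 + 75*(3/7) = 53 + 225/7 = 596/7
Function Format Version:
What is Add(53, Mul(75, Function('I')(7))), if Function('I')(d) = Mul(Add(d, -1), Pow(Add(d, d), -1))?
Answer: Rational(596, 7) ≈ 85.143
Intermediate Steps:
Function('I')(d) = Mul(Rational(1, 2), Pow(d, -1), Add(-1, d)) (Function('I')(d) = Mul(Add(-1, d), Pow(Mul(2, d), -1)) = Mul(Add(-1, d), Mul(Rational(1, 2), Pow(d, -1))) = Mul(Rational(1, 2), Pow(d, -1), Add(-1, d)))
Add(53, Mul(75, Function('I')(7))) = Add(53, Mul(75, Mul(Rational(1, 2), Pow(7, -1), Add(-1, 7)))) = Add(53, Mul(75, Mul(Rational(1, 2), Rational(1, 7), 6))) = Add(53, Mul(75, Rational(3, 7))) = Add(53, Rational(225, 7)) = Rational(596, 7)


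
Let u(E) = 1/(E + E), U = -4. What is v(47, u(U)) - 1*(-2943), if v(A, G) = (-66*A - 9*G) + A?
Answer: -887/8 ≈ -110.88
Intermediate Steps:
u(E) = 1/(2*E)
v(A, G) = -65*A - 9*G
v(47, u(U)) - 1*(-2943) = (-65*47 - 9/(2*(-4))) - 1*(-2943) = (-3055 - 9*(-1)/(2*4)) + 2943 = (-3055 - 9*(-⅛)) + 2943 = (-3055 + 9/8) + 2943 = -24431/8 + 2943 = -887/8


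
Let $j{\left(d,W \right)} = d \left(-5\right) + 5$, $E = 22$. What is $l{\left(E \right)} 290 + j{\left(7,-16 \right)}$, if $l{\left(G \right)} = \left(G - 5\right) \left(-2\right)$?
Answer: $-9890$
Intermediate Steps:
$l{\left(G \right)} = 10 - 2 G$ ($l{\left(G \right)} = \left(-5 + G\right) \left(-2\right) = 10 - 2 G$)
$j{\left(d,W \right)} = 5 - 5 d$ ($j{\left(d,W \right)} = - 5 d + 5 = 5 - 5 d$)
$l{\left(E \right)} 290 + j{\left(7,-16 \right)} = \left(10 - 44\right) 290 + \left(5 - 35\right) = \left(-34\right) 290 - 30 = -9860 - 30 = -9890$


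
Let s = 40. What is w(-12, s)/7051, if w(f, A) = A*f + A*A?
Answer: 1120/7051 ≈ 0.15884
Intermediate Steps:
w(f, A) = A² + A*f (w(f, A) = A*f + A² = A² + A*f)
w(-12, s)/7051 = (40*(40 - 12))/7051 = (40*28)*(1/7051) = 1120*(1/7051) = 1120/7051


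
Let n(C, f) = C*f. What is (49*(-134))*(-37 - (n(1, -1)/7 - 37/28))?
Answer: 466655/2 ≈ 2.3333e+5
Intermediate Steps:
(49*(-134))*(-37 - (n(1, -1)/7 - 37/28)) = (49*(-134))*(-37 - ((1*(-1))/7 - 37/28)) = -6566*(-37 - (-1*⅐ - 37*1/28)) = -6566*(-37 - (-⅐ - 37/28)) = -6566*(-37 - 1*(-41/28)) = -6566*(-37 + 41/28) = -6566*(-995/28) = 466655/2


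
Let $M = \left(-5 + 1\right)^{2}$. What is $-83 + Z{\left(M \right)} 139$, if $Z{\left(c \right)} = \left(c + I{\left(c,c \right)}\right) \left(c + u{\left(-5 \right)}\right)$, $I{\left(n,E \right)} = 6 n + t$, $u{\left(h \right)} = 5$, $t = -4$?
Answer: $315169$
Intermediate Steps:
$I{\left(n,E \right)} = -4 + 6 n$ ($I{\left(n,E \right)} = 6 n - 4 = -4 + 6 n$)
$M = 16$ ($M = \left(-4\right)^{2} = 16$)
$Z{\left(c \right)} = \left(-4 + 7 c\right) \left(5 + c\right)$ ($Z{\left(c \right)} = \left(c + \left(-4 + 6 c\right)\right) \left(c + 5\right) = \left(-4 + 7 c\right) \left(5 + c\right)$)
$-83 + Z{\left(M \right)} 139 = -83 + \left(-20 + 7 \cdot 16^{2} + 31 \cdot 16\right) 139 = -83 + \left(-20 + 7 \cdot 256 + 496\right) 139 = -83 + \left(-20 + 1792 + 496\right) 139 = -83 + 2268 \cdot 139 = -83 + 315252 = 315169$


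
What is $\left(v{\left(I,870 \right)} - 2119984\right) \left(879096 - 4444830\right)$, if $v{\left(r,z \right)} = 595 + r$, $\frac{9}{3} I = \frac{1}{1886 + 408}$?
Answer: $\frac{8668082496161033}{1147} \approx 7.5572 \cdot 10^{12}$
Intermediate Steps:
$I = \frac{1}{6882}$ ($I = \frac{1}{3 \left(1886 + 408\right)} = \frac{1}{3 \cdot 2294} = \frac{1}{3} \cdot \frac{1}{2294} = \frac{1}{6882} \approx 0.00014531$)
$\left(v{\left(I,870 \right)} - 2119984\right) \left(879096 - 4444830\right) = \left(\left(595 + \frac{1}{6882}\right) - 2119984\right) \left(879096 - 4444830\right) = \left(\frac{4094791}{6882} - 2119984\right) \left(-3565734\right) = \left(- \frac{14585635097}{6882}\right) \left(-3565734\right) = \frac{8668082496161033}{1147}$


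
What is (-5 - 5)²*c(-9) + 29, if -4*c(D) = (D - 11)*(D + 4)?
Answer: -2471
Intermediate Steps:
c(D) = -(-11 + D)*(4 + D)/4 (c(D) = -(D - 11)*(D + 4)/4 = -(-11 + D)*(4 + D)/4)
(-5 - 5)²*c(-9) + 29 = (-5 - 5)²*(11 - ¼*(-9)² + (7/4)*(-9)) + 29 = (-10)²*(11 - ¼*81 - 63/4) + 29 = 100*(11 - 81/4 - 63/4) + 29 = 100*(-25) + 29 = -2500 + 29 = -2471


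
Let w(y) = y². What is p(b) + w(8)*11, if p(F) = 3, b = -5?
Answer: 707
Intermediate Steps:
p(b) + w(8)*11 = 3 + 8²*11 = 3 + 64*11 = 3 + 704 = 707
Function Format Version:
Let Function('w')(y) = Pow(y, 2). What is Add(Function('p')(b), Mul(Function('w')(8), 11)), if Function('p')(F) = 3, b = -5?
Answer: 707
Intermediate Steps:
Add(Function('p')(b), Mul(Function('w')(8), 11)) = Add(3, Mul(Pow(8, 2), 11)) = Add(3, Mul(64, 11)) = Add(3, 704) = 707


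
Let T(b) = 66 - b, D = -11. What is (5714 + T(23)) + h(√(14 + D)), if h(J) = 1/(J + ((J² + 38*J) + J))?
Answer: 9193928/1597 + 40*√3/4791 ≈ 5757.0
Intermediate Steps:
h(J) = 1/(J² + 40*J) (h(J) = 1/(J + (J² + 39*J)) = 1/(J² + 40*J))
(5714 + T(23)) + h(√(14 + D)) = (5714 + (66 - 1*23)) + 1/((√(14 - 11))*(40 + √(14 - 11))) = (5714 + (66 - 23)) + 1/((√3)*(40 + √3)) = (5714 + 43) + (√3/3)/(40 + √3) = 5757 + √3/(3*(40 + √3))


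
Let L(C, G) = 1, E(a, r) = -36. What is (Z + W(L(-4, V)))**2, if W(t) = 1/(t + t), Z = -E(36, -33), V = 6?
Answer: 5329/4 ≈ 1332.3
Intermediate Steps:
Z = 36 (Z = -1*(-36) = 36)
W(t) = 1/(2*t)
(Z + W(L(-4, V)))**2 = (36 + (1/2)/1)**2 = (36 + (1/2)*1)**2 = (36 + 1/2)**2 = (73/2)**2 = 5329/4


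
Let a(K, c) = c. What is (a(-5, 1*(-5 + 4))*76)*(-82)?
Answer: 6232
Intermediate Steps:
(a(-5, 1*(-5 + 4))*76)*(-82) = ((1*(-5 + 4))*76)*(-82) = ((1*(-1))*76)*(-82) = -1*76*(-82) = -76*(-82) = 6232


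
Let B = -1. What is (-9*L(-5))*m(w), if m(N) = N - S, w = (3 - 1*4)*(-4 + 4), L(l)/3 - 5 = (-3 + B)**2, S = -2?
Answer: -1134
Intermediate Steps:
L(l) = 63 (L(l) = 15 + 3*(-3 - 1)**2 = 15 + 3*(-4)**2 = 15 + 3*16 = 15 + 48 = 63)
w = 0 (w = (3 - 4)*0 = -1*0 = 0)
m(N) = 2 + N (m(N) = N - 1*(-2) = N + 2 = 2 + N)
(-9*L(-5))*m(w) = (-9*63)*(2 + 0) = -567*2 = -1134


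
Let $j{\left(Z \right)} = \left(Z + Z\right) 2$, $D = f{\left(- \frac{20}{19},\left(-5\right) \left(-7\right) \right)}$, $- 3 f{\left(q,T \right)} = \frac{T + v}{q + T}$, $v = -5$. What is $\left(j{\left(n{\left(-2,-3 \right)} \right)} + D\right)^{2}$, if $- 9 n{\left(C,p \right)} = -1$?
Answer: $\frac{3364}{149769} \approx 0.022461$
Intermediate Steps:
$n{\left(C,p \right)} = \frac{1}{9}$ ($n{\left(C,p \right)} = \left(- \frac{1}{9}\right) \left(-1\right) = \frac{1}{9}$)
$f{\left(q,T \right)} = - \frac{-5 + T}{3 \left(T + q\right)}$ ($f{\left(q,T \right)} = - \frac{\left(T - 5\right) \frac{1}{q + T}}{3} = - \frac{\left(-5 + T\right) \frac{1}{T + q}}{3} = - \frac{\frac{1}{T + q} \left(-5 + T\right)}{3} = - \frac{-5 + T}{3 \left(T + q\right)}$)
$D = - \frac{38}{129}$ ($D = \frac{5 - \left(-5\right) \left(-7\right)}{3 \left(\left(-5\right) \left(-7\right) - \frac{20}{19}\right)} = \frac{5 - 35}{3 \left(35 - \frac{20}{19}\right)} = \frac{1}{3} \frac{1}{\frac{645}{19}} \left(-30\right) = \frac{1}{3} \cdot \frac{19}{645} \left(-30\right) = - \frac{38}{129} \approx -0.29457$)
$j{\left(Z \right)} = 4 Z$ ($j{\left(Z \right)} = 2 Z 2 = 4 Z$)
$\left(j{\left(n{\left(-2,-3 \right)} \right)} + D\right)^{2} = \left(4 \cdot \frac{1}{9} - \frac{38}{129}\right)^{2} = \left(\frac{4}{9} - \frac{38}{129}\right)^{2} = \left(\frac{58}{387}\right)^{2} = \frac{3364}{149769}$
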